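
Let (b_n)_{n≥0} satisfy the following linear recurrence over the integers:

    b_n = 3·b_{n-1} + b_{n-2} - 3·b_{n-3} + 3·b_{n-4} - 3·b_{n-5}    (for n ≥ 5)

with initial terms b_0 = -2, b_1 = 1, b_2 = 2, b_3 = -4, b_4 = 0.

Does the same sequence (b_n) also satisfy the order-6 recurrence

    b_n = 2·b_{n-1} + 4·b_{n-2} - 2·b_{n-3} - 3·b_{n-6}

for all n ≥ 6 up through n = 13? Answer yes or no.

yes

Terms b_0..b_13: -2, 1, 2, -4, 0, -1, 12, 17, 78, 212, 702, 2099, 6546, 20033
n=6: candidate gives 12, actual b_6 = 12 ✓
n=7: candidate gives 17, actual b_7 = 17 ✓
n=8: candidate gives 78, actual b_8 = 78 ✓
n=9: candidate gives 212, actual b_9 = 212 ✓
n=10: candidate gives 702, actual b_10 = 702 ✓
n=11: candidate gives 2099, actual b_11 = 2099 ✓
n=12: candidate gives 6546, actual b_12 = 6546 ✓
n=13: candidate gives 20033, actual b_13 = 20033 ✓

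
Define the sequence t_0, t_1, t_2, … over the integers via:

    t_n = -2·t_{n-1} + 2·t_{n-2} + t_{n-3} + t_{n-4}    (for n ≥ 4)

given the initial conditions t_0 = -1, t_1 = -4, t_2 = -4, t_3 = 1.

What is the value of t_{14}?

t_4 = -2·1 + 2·-4 + 1·-4 + 1·-1 = -15
t_5 = -2·-15 + 2·1 + 1·-4 + 1·-4 = 24
t_6 = -2·24 + 2·-15 + 1·1 + 1·-4 = -81
t_7 = -2·-81 + 2·24 + 1·-15 + 1·1 = 196
t_8 = -2·196 + 2·-81 + 1·24 + 1·-15 = -545
t_9 = -2·-545 + 2·196 + 1·-81 + 1·24 = 1425
t_10 = -2·1425 + 2·-545 + 1·196 + 1·-81 = -3825
t_11 = -2·-3825 + 2·1425 + 1·-545 + 1·196 = 10151
t_12 = -2·10151 + 2·-3825 + 1·1425 + 1·-545 = -27072
t_13 = -2·-27072 + 2·10151 + 1·-3825 + 1·1425 = 72046
t_14 = -2·72046 + 2·-27072 + 1·10151 + 1·-3825 = -191910

-191910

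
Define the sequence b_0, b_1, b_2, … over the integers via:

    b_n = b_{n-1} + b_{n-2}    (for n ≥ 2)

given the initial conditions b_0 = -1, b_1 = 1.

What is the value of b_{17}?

610

b_2 = 1·1 + 1·-1 = 0
b_3 = 1·0 + 1·1 = 1
b_4 = 1·1 + 1·0 = 1
b_5 = 1·1 + 1·1 = 2
b_6 = 1·2 + 1·1 = 3
b_7 = 1·3 + 1·2 = 5
b_8 = 1·5 + 1·3 = 8
b_9 = 1·8 + 1·5 = 13
b_10 = 1·13 + 1·8 = 21
b_11 = 1·21 + 1·13 = 34
b_12 = 1·34 + 1·21 = 55
b_13 = 1·55 + 1·34 = 89
b_14 = 1·89 + 1·55 = 144
b_15 = 1·144 + 1·89 = 233
b_16 = 1·233 + 1·144 = 377
b_17 = 1·377 + 1·233 = 610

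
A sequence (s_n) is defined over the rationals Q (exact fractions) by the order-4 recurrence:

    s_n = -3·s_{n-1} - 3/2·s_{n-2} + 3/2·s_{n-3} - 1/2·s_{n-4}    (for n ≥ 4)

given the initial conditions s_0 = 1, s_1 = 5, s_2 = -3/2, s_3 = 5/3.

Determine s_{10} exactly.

s_4 = -3·5/3 + -3/2·-3/2 + 3/2·5 + -1/2·1 = 17/4
s_5 = -3·17/4 + -3/2·5/3 + 3/2·-3/2 + -1/2·5 = -20
s_6 = -3·-20 + -3/2·17/4 + 3/2·5/3 + -1/2·-3/2 = 455/8
s_7 = -3·455/8 + -3/2·-20 + 3/2·17/4 + -1/2·5/3 = -1621/12
s_8 = -3·-1621/12 + -3/2·455/8 + 3/2·-20 + -1/2·17/4 = 4605/16
s_9 = -3·4605/16 + -3/2·-1621/12 + 3/2·455/8 + -1/2·-20 = -1131/2
s_10 = -3·-1131/2 + -3/2·4605/16 + 3/2·-1621/12 + -1/2·455/8 = 33079/32

33079/32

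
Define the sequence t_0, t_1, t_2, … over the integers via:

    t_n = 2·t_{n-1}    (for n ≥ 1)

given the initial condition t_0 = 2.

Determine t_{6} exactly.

t_1 = 2·2 = 4
t_2 = 2·4 = 8
t_3 = 2·8 = 16
t_4 = 2·16 = 32
t_5 = 2·32 = 64
t_6 = 2·64 = 128

128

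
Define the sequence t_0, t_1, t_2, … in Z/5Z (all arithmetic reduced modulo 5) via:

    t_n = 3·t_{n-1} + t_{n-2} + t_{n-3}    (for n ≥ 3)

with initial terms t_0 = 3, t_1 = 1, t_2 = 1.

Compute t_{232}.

t_3 = 3·1 + 1·1 + 1·3 = 2
t_4 = 3·2 + 1·1 + 1·1 = 3
t_5 = 3·3 + 1·2 + 1·1 = 2
t_6 = 3·2 + 1·3 + 1·2 = 1
t_7 = 3·1 + 1·2 + 1·3 = 3
t_8 = 3·3 + 1·1 + 1·2 = 2
t_9 = 3·2 + 1·3 + 1·1 = 0
t_10 = 3·0 + 1·2 + 1·3 = 0
t_11 = 3·0 + 1·0 + 1·2 = 2
t_12 = 3·2 + 1·0 + 1·0 = 1
t_13 = 3·1 + 1·2 + 1·0 = 0
t_14 = 3·0 + 1·1 + 1·2 = 3
t_15 = 3·3 + 1·0 + 1·1 = 0
t_16 = 3·0 + 1·3 + 1·0 = 3
t_17 = 3·3 + 1·0 + 1·3 = 2
t_18 = 3·2 + 1·3 + 1·0 = 4
t_19 = 3·4 + 1·2 + 1·3 = 2
t_20 = 3·2 + 1·4 + 1·2 = 2
t_21 = 3·2 + 1·2 + 1·4 = 2
t_22 = 3·2 + 1·2 + 1·2 = 0
t_23 = 3·0 + 1·2 + 1·2 = 4
t_24 = 3·4 + 1·0 + 1·2 = 4
t_25 = 3·4 + 1·4 + 1·0 = 1
t_26 = 3·1 + 1·4 + 1·4 = 1
t_27 = 3·1 + 1·1 + 1·4 = 3
t_28 = 3·3 + 1·1 + 1·1 = 1
t_29 = 3·1 + 1·3 + 1·1 = 2
t_30 = 3·2 + 1·1 + 1·3 = 0
t_31 = 3·0 + 1·2 + 1·1 = 3
t_32 = 3·3 + 1·0 + 1·2 = 1
t_33 = 3·1 + 1·3 + 1·0 = 1
(t_31, t_32, t_33) = (3, 1, 1) = (t_0, t_1, t_2), so the sequence has period 31.
232 ≡ 15 (mod 31), hence t_232 = t_15 = 0.

0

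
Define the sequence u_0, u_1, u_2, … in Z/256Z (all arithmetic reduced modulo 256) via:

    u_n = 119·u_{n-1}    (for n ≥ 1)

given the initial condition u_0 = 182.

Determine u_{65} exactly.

154

u_1 = 119·182 = 154
u_2 = 119·154 = 150
u_3 = 119·150 = 186
u_4 = 119·186 = 118
u_5 = 119·118 = 218
u_6 = 119·218 = 86
u_7 = 119·86 = 250
u_8 = 119·250 = 54
u_9 = 119·54 = 26
u_10 = 119·26 = 22
u_11 = 119·22 = 58
u_12 = 119·58 = 246
u_13 = 119·246 = 90
u_14 = 119·90 = 214
u_15 = 119·214 = 122
u_16 = 119·122 = 182
(u_16) = (182) = (u_0), so the sequence has period 16.
65 ≡ 1 (mod 16), hence u_65 = u_1 = 154.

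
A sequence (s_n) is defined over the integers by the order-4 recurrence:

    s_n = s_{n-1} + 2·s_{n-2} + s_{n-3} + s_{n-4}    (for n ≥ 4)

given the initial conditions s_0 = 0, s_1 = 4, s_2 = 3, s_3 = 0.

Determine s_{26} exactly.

288680115

s_4 = 1·0 + 2·3 + 1·4 + 1·0 = 10
s_5 = 1·10 + 2·0 + 1·3 + 1·4 = 17
s_6 = 1·17 + 2·10 + 1·0 + 1·3 = 40
s_7 = 1·40 + 2·17 + 1·10 + 1·0 = 84
s_8 = 1·84 + 2·40 + 1·17 + 1·10 = 191
s_9 = 1·191 + 2·84 + 1·40 + 1·17 = 416
s_10 = 1·416 + 2·191 + 1·84 + 1·40 = 922
s_11 = 1·922 + 2·416 + 1·191 + 1·84 = 2029
s_12 = 1·2029 + 2·922 + 1·416 + 1·191 = 4480
s_13 = 1·4480 + 2·2029 + 1·922 + 1·416 = 9876
s_14 = 1·9876 + 2·4480 + 1·2029 + 1·922 = 21787
s_15 = 1·21787 + 2·9876 + 1·4480 + 1·2029 = 48048
s_16 = 1·48048 + 2·21787 + 1·9876 + 1·4480 = 105978
s_17 = 1·105978 + 2·48048 + 1·21787 + 1·9876 = 233737
s_18 = 1·233737 + 2·105978 + 1·48048 + 1·21787 = 515528
s_19 = 1·515528 + 2·233737 + 1·105978 + 1·48048 = 1137028
s_20 = 1·1137028 + 2·515528 + 1·233737 + 1·105978 = 2507799
s_21 = 1·2507799 + 2·1137028 + 1·515528 + 1·233737 = 5531120
s_22 = 1·5531120 + 2·2507799 + 1·1137028 + 1·515528 = 12199274
s_23 = 1·12199274 + 2·5531120 + 1·2507799 + 1·1137028 = 26906341
s_24 = 1·26906341 + 2·12199274 + 1·5531120 + 1·2507799 = 59343808
s_25 = 1·59343808 + 2·26906341 + 1·12199274 + 1·5531120 = 130886884
s_26 = 1·130886884 + 2·59343808 + 1·26906341 + 1·12199274 = 288680115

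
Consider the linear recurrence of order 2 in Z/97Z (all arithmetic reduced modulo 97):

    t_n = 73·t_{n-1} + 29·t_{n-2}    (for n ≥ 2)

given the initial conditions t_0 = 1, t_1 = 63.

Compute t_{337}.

t_2 = 73·63 + 29·1 = 69
t_3 = 73·69 + 29·63 = 74
t_4 = 73·74 + 29·69 = 31
t_5 = 73·31 + 29·74 = 44
t_6 = 73·44 + 29·31 = 37
t_7 = 73·37 + 29·44 = 0
Continuing the recurrence:
  t_8 = 6;  t_9 = 50;  t_10 = 41;  t_11 = 78;  t_12 = 93;  t_13 = 30
  t_14 = 37;  t_15 = 79;  t_16 = 50;  t_17 = 24;  t_18 = 1;  t_19 = 90
  t_20 = 3;  t_21 = 16;  t_22 = 91;  t_23 = 26;  t_24 = 75;  t_25 = 21
  t_26 = 22;  t_27 = 81;  t_28 = 52;  t_29 = 34;  t_30 = 13;  t_31 = 92
  t_32 = 12;  t_33 = 52;  t_34 = 70;  t_35 = 22;  t_36 = 47;  t_37 = 92
  t_38 = 28;  t_39 = 56;  t_40 = 50;  t_41 = 36;  t_42 = 4;  t_43 = 75
  t_44 = 62;  t_45 = 8;  t_46 = 54;  t_47 = 3;  t_48 = 39;  t_49 = 24
  t_50 = 70;  t_51 = 83;  t_52 = 38;  t_53 = 40;  t_54 = 45;  t_55 = 80
  t_56 = 64;  t_57 = 8;  t_58 = 15;  t_59 = 66;  t_60 = 15;  t_61 = 2
  t_62 = 96;  t_63 = 82;  t_64 = 40;  t_65 = 60;  t_66 = 11;  t_67 = 21
  t_68 = 9;  t_69 = 5;  t_70 = 44;  t_71 = 59;  t_72 = 54;  t_73 = 27
  t_74 = 45;  t_75 = 91;  t_76 = 91;  t_77 = 67;  t_78 = 61;  t_79 = 91
  t_80 = 70;  t_81 = 86;  t_82 = 63;  t_83 = 12;  t_84 = 84;  t_85 = 78
  t_86 = 79;  t_87 = 75;  t_88 = 6;  t_89 = 91;  t_90 = 27;  t_91 = 51
  t_92 = 44;  t_93 = 35;  t_94 = 48;  t_95 = 57;  t_96 = 24;  t_97 = 10
  t_98 = 68;  t_99 = 16;  t_100 = 36;  t_101 = 85;  t_102 = 71;  t_103 = 82
  t_104 = 91;  t_105 = 0;  t_106 = 20;  t_107 = 5;  t_108 = 72;  t_109 = 66
  t_110 = 19;  t_111 = 3;  t_112 = 91;  t_113 = 37;  t_114 = 5;  t_115 = 80
  t_116 = 68;  t_117 = 9;  t_118 = 10;  t_119 = 21;  t_120 = 77;  t_121 = 22
  t_122 = 56;  t_123 = 70;  t_124 = 41;  t_125 = 76;  t_126 = 44;  t_127 = 81
  t_128 = 11;  t_129 = 48;  t_130 = 40;  t_131 = 44;  t_132 = 7;  t_133 = 41
  t_134 = 92;  t_135 = 48;  t_136 = 61;  t_137 = 25;  t_138 = 5;  t_139 = 23
  t_140 = 78;  t_141 = 56;  t_142 = 45;  t_143 = 59;  t_144 = 83;  t_145 = 10
  t_146 = 33;  t_147 = 80;  t_148 = 7;  t_149 = 18;  t_150 = 62;  t_151 = 4
  t_152 = 53;  t_153 = 8;  t_154 = 84;  t_155 = 59;  t_156 = 50;  t_157 = 26
  t_158 = 50;  t_159 = 39;  t_160 = 29;  t_161 = 47;  t_162 = 4;  t_163 = 6
  t_164 = 69;  t_165 = 70;  t_166 = 30;  t_167 = 49;  t_168 = 82;  t_169 = 35
  t_170 = 83;  t_171 = 90;  t_172 = 53;  t_173 = 77;  t_174 = 77;  t_175 = 94
  t_176 = 74;  t_177 = 77;  t_178 = 7;  t_179 = 28;  t_180 = 16;  t_181 = 40
  t_182 = 86;  t_183 = 66;  t_184 = 37;  t_185 = 56;  t_186 = 20;  t_187 = 77
  t_188 = 90;  t_189 = 73;  t_190 = 82;  t_191 = 52;  t_192 = 63;  t_193 = 93
  t_194 = 80;  t_195 = 1;  t_196 = 65;  t_197 = 21;  t_198 = 23;  t_199 = 57
  t_200 = 75;  t_201 = 47;  t_202 = 77;  t_203 = 0;  t_204 = 2;  t_205 = 49
  t_206 = 46;  t_207 = 26;  t_208 = 31;  t_209 = 10;  t_210 = 77;  t_211 = 91
  t_212 = 49;  t_213 = 8;  t_214 = 65;  t_215 = 30;  t_216 = 1;  t_217 = 70
  t_218 = 95;  t_219 = 41;  t_220 = 25;  t_221 = 7;  t_222 = 72;  t_223 = 27
  t_224 = 82;  t_225 = 76;  t_226 = 69;  t_227 = 63;  t_228 = 4;  t_229 = 82
  t_230 = 88;  t_231 = 72;  t_232 = 48;  t_233 = 63;  t_234 = 74;  t_235 = 51
  t_236 = 49;  t_237 = 12;  t_238 = 66;  t_239 = 25;  t_240 = 53;  t_241 = 35
  t_242 = 18;  t_243 = 1;  t_244 = 13;  t_245 = 8;  t_246 = 88;  t_247 = 60
  t_248 = 45;  t_249 = 78;  t_250 = 15;  t_251 = 59;  t_252 = 86;  t_253 = 35
  t_254 = 5;  t_255 = 22;  t_256 = 5;  t_257 = 33;  t_258 = 32;  t_259 = 92
  t_260 = 78;  t_261 = 20;  t_262 = 36;  t_263 = 7;  t_264 = 3;  t_265 = 34
  t_266 = 47;  t_267 = 52;  t_268 = 18;  t_269 = 9;  t_270 = 15;  t_271 = 95
  t_272 = 95;  t_273 = 87;  t_274 = 85;  t_275 = 95;  t_276 = 88;  t_277 = 61
  t_278 = 21;  t_279 = 4;  t_280 = 28;  t_281 = 26;  t_282 = 91;  t_283 = 25
  t_284 = 2;  t_285 = 95;  t_286 = 9;  t_287 = 17;  t_288 = 47;  t_289 = 44
  t_290 = 16;  t_291 = 19;  t_292 = 8;  t_293 = 68;  t_294 = 55;  t_295 = 70
  t_296 = 12;  t_297 = 93;  t_298 = 56;  t_299 = 92;  t_300 = 95;  t_301 = 0
  t_302 = 39;  t_303 = 34;  t_304 = 24;  t_305 = 22;  t_306 = 71;  t_307 = 1
  t_308 = 95;  t_309 = 77;  t_310 = 34;  t_311 = 59;  t_312 = 55;  t_313 = 3
  t_314 = 68;  t_315 = 7;  t_316 = 58;  t_317 = 72;  t_318 = 51;  t_319 = 88
  t_320 = 46;  t_321 = 90;  t_322 = 47;  t_323 = 27;  t_324 = 36;  t_325 = 16
  t_326 = 78;  t_327 = 47;  t_328 = 67;  t_329 = 46;  t_330 = 63;  t_331 = 16
  t_332 = 85;  t_333 = 73;  t_334 = 34;  t_335 = 40
t_336 = 73·40 + 29·34 = 26
t_337 = 73·26 + 29·40 = 51

51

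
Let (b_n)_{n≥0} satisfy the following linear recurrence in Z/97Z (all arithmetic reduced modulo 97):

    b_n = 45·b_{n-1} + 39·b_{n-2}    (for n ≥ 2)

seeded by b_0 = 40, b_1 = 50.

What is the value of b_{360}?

9

b_2 = 45·50 + 39·40 = 27
b_3 = 45·27 + 39·50 = 61
b_4 = 45·61 + 39·27 = 15
b_5 = 45·15 + 39·61 = 47
b_6 = 45·47 + 39·15 = 81
b_7 = 45·81 + 39·47 = 46
b_8 = 45·46 + 39·81 = 88
b_9 = 45·88 + 39·46 = 31
b_10 = 45·31 + 39·88 = 74
b_11 = 45·74 + 39·31 = 77
b_12 = 45·77 + 39·74 = 46
b_13 = 45·46 + 39·77 = 29
b_14 = 45·29 + 39·46 = 92
b_15 = 45·92 + 39·29 = 33
b_16 = 45·33 + 39·92 = 29
b_17 = 45·29 + 39·33 = 70
b_18 = 45·70 + 39·29 = 13
b_19 = 45·13 + 39·70 = 17
b_20 = 45·17 + 39·13 = 11
b_21 = 45·11 + 39·17 = 91
b_22 = 45·91 + 39·11 = 62
b_23 = 45·62 + 39·91 = 34
b_24 = 45·34 + 39·62 = 68
b_25 = 45·68 + 39·34 = 21
b_26 = 45·21 + 39·68 = 8
b_27 = 45·8 + 39·21 = 15
b_28 = 45·15 + 39·8 = 17
b_29 = 45·17 + 39·15 = 89
b_30 = 45·89 + 39·17 = 12
b_31 = 45·12 + 39·89 = 34
b_32 = 45·34 + 39·12 = 58
b_33 = 45·58 + 39·34 = 56
b_34 = 45·56 + 39·58 = 29
b_35 = 45·29 + 39·56 = 94
b_36 = 45·94 + 39·29 = 26
b_37 = 45·26 + 39·94 = 83
b_38 = 45·83 + 39·26 = 93
b_39 = 45·93 + 39·83 = 50
b_40 = 45·50 + 39·93 = 57
b_41 = 45·57 + 39·50 = 53
b_42 = 45·53 + 39·57 = 49
b_43 = 45·49 + 39·53 = 4
b_44 = 45·4 + 39·49 = 54
b_45 = 45·54 + 39·4 = 64
b_46 = 45·64 + 39·54 = 39
b_47 = 45·39 + 39·64 = 80
b_48 = 45·80 + 39·39 = 77
b_49 = 45·77 + 39·80 = 86
b_50 = 45·86 + 39·77 = 83
b_51 = 45·83 + 39·86 = 8
b_52 = 45·8 + 39·83 = 8
b_53 = 45·8 + 39·8 = 90
b_54 = 45·90 + 39·8 = 94
b_55 = 45·94 + 39·90 = 77
b_56 = 45·77 + 39·94 = 50
b_57 = 45·50 + 39·77 = 15
b_58 = 45·15 + 39·50 = 6
b_59 = 45·6 + 39·15 = 79
b_60 = 45·79 + 39·6 = 6
b_61 = 45·6 + 39·79 = 53
b_62 = 45·53 + 39·6 = 0
b_63 = 45·0 + 39·53 = 30
b_64 = 45·30 + 39·0 = 89
b_65 = 45·89 + 39·30 = 34
b_66 = 45·34 + 39·89 = 54
b_67 = 45·54 + 39·34 = 70
b_68 = 45·70 + 39·54 = 18
b_69 = 45·18 + 39·70 = 48
b_70 = 45·48 + 39·18 = 49
b_71 = 45·49 + 39·48 = 3
b_72 = 45·3 + 39·49 = 9
b_73 = 45·9 + 39·3 = 37
b_74 = 45·37 + 39·9 = 76
b_75 = 45·76 + 39·37 = 13
b_76 = 45·13 + 39·76 = 57
b_77 = 45·57 + 39·13 = 65
b_78 = 45·65 + 39·57 = 7
b_79 = 45·7 + 39·65 = 37
b_80 = 45·37 + 39·7 = 95
b_81 = 45·95 + 39·37 = 92
b_82 = 45·92 + 39·95 = 85
b_83 = 45·85 + 39·92 = 41
b_84 = 45·41 + 39·85 = 19
b_85 = 45·19 + 39·41 = 29
b_86 = 45·29 + 39·19 = 9
b_87 = 45·9 + 39·29 = 81
b_88 = 45·81 + 39·9 = 19
b_89 = 45·19 + 39·81 = 37
b_90 = 45·37 + 39·19 = 78
b_91 = 45·78 + 39·37 = 6
b_92 = 45·6 + 39·78 = 14
b_93 = 45·14 + 39·6 = 88
b_94 = 45·88 + 39·14 = 44
b_95 = 45·44 + 39·88 = 77
b_96 = 45·77 + 39·44 = 40
b_97 = 45·40 + 39·77 = 50
(b_96, b_97) = (40, 50) = (b_0, b_1), so the sequence has period 96.
360 ≡ 72 (mod 96), hence b_360 = b_72 = 9.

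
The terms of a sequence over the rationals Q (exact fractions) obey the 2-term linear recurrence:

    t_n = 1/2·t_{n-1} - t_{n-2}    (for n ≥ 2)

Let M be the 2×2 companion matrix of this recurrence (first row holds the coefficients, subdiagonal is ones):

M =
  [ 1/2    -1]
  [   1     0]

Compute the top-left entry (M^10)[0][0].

(M^10)[0][0] is the top entry after applying M 10 times to the unit state (1, 0). Equivalently it is h_{11} for the auxiliary sequence (h_n) obeying the same recurrence with h_1 = 1 and h_i = 0 for 0 ≤ i < 1:
h_2 = 1/2·1 + -1·0 = 1/2
h_3 = 1/2·1/2 + -1·1 = -3/4
h_4 = 1/2·-3/4 + -1·1/2 = -7/8
h_5 = 1/2·-7/8 + -1·-3/4 = 5/16
h_6 = 1/2·5/16 + -1·-7/8 = 33/32
h_7 = 1/2·33/32 + -1·5/16 = 13/64
h_8 = 1/2·13/64 + -1·33/32 = -119/128
h_9 = 1/2·-119/128 + -1·13/64 = -171/256
h_10 = 1/2·-171/256 + -1·-119/128 = 305/512
h_11 = 1/2·305/512 + -1·-171/256 = 989/1024

989/1024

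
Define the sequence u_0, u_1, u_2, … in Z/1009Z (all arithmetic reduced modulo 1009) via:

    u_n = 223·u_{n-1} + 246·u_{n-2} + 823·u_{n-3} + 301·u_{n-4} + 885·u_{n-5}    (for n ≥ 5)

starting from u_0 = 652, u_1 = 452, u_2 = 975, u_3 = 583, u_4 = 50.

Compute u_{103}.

u_5 = 223·50 + 246·583 + 823·975 + 301·452 + 885·652 = 170
u_6 = 223·170 + 246·50 + 823·583 + 301·975 + 885·452 = 606
u_7 = 223·606 + 246·170 + 823·50 + 301·583 + 885·975 = 261
u_8 = 223·261 + 246·606 + 823·170 + 301·50 + 885·583 = 364
u_9 = 223·364 + 246·261 + 823·606 + 301·170 + 885·50 = 948
u_10 = 223·948 + 246·364 + 823·261 + 301·606 + 885·170 = 38
Continuing the recurrence:
  u_11 = 820;  u_12 = 252;  u_13 = 686;  u_14 = 732;  u_15 = 530;  u_16 = 551
  u_17 = 738;  u_18 = 811;  u_19 = 752;  u_20 = 122;  u_21 = 249;  u_22 = 393
  u_23 = 748;  u_24 = 211;  u_25 = 849;  u_26 = 839;  u_27 = 369;  u_28 = 626
  u_29 = 1003;  u_30 = 226;  u_31 = 59;  u_32 = 649;  u_33 = 442;  u_34 = 199
  u_35 = 941;  u_36 = 369;  u_37 = 391;  u_38 = 969;  u_39 = 731;  u_40 = 166
  u_41 = 582;  u_42 = 366;  u_43 = 170;  u_44 = 205;  u_45 = 509;  u_46 = 803
  u_47 = 518;  u_48 = 699;  u_49 = 405;  u_50 = 439;  u_51 = 761;  u_52 = 429
  u_53 = 342;  u_54 = 84;  u_55 = 940;  u_56 = 646;  u_57 = 775;  u_58 = 535
  u_59 = 201;  u_60 = 188;  u_61 = 744;  u_62 = 576;  u_63 = 253;  u_64 = 585
  u_65 = 642;  u_66 = 276;  u_67 = 373;  u_68 = 810;  u_69 = 712;  u_70 = 525
  u_71 = 663;  u_72 = 74;  u_73 = 76;  u_74 = 742;  u_75 = 143;  u_76 = 96
  u_77 = 886;  u_78 = 878;  u_79 = 842;  u_80 = 899;  u_81 = 637;  u_82 = 794
  u_83 = 348;  u_84 = 784;  u_85 = 298;  u_86 = 437;  u_87 = 957;  u_88 = 231
  u_89 = 371;  u_90 = 647;  u_91 = 652;  u_92 = 759;  u_93 = 733;  u_94 = 278
  u_95 = 227;  u_96 = 121;  u_97 = 230;  u_98 = 341;  u_99 = 694;  u_100 = 323
  u_101 = 474
u_102 = 223·474 + 246·323 + 823·694 + 301·341 + 885·230 = 36
u_103 = 223·36 + 246·474 + 823·323 + 301·694 + 885·341 = 103

103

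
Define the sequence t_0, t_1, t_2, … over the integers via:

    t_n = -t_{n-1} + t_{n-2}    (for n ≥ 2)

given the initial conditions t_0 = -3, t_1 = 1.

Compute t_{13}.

665

t_2 = -1·1 + 1·-3 = -4
t_3 = -1·-4 + 1·1 = 5
t_4 = -1·5 + 1·-4 = -9
t_5 = -1·-9 + 1·5 = 14
t_6 = -1·14 + 1·-9 = -23
t_7 = -1·-23 + 1·14 = 37
t_8 = -1·37 + 1·-23 = -60
t_9 = -1·-60 + 1·37 = 97
t_10 = -1·97 + 1·-60 = -157
t_11 = -1·-157 + 1·97 = 254
t_12 = -1·254 + 1·-157 = -411
t_13 = -1·-411 + 1·254 = 665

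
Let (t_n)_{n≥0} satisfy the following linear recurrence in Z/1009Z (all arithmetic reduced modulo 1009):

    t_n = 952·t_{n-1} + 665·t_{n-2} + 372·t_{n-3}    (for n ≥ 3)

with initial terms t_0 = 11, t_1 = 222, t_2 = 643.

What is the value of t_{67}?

t_3 = 952·643 + 665·222 + 372·11 = 45
t_4 = 952·45 + 665·643 + 372·222 = 87
t_5 = 952·87 + 665·45 + 372·643 = 813
t_6 = 952·813 + 665·87 + 372·45 = 2
t_7 = 952·2 + 665·813 + 372·87 = 792
t_8 = 952·792 + 665·2 + 372·813 = 318
t_9 = 952·318 + 665·792 + 372·2 = 762
t_10 = 952·762 + 665·318 + 372·792 = 538
t_11 = 952·538 + 665·762 + 372·318 = 59
t_12 = 952·59 + 665·538 + 372·762 = 183
t_13 = 952·183 + 665·59 + 372·538 = 906
t_14 = 952·906 + 665·183 + 372·59 = 182
t_15 = 952·182 + 665·906 + 372·183 = 306
t_16 = 952·306 + 665·182 + 372·906 = 696
t_17 = 952·696 + 665·306 + 372·182 = 461
t_18 = 952·461 + 665·696 + 372·306 = 490
t_19 = 952·490 + 665·461 + 372·696 = 759
t_20 = 952·759 + 665·490 + 372·461 = 29
t_21 = 952·29 + 665·759 + 372·490 = 251
t_22 = 952·251 + 665·29 + 372·759 = 770
t_23 = 952·770 + 665·251 + 372·29 = 625
t_24 = 952·625 + 665·770 + 372·251 = 721
t_25 = 952·721 + 665·625 + 372·770 = 73
t_26 = 952·73 + 665·721 + 372·625 = 495
t_27 = 952·495 + 665·73 + 372·721 = 977
t_28 = 952·977 + 665·495 + 372·73 = 969
t_29 = 952·969 + 665·977 + 372·495 = 673
t_30 = 952·673 + 665·969 + 372·977 = 828
t_31 = 952·828 + 665·673 + 372·969 = 31
t_32 = 952·31 + 665·828 + 372·673 = 81
t_33 = 952·81 + 665·31 + 372·828 = 125
t_34 = 952·125 + 665·81 + 372·31 = 759
t_35 = 952·759 + 665·125 + 372·81 = 373
t_36 = 952·373 + 665·759 + 372·125 = 249
t_37 = 952·249 + 665·373 + 372·759 = 601
t_38 = 952·601 + 665·249 + 372·373 = 681
t_39 = 952·681 + 665·601 + 372·249 = 435
t_40 = 952·435 + 665·681 + 372·601 = 837
t_41 = 952·837 + 665·435 + 372·681 = 488
t_42 = 952·488 + 665·837 + 372·435 = 453
t_43 = 952·453 + 665·488 + 372·837 = 627
t_44 = 952·627 + 665·453 + 372·488 = 55
t_45 = 952·55 + 665·627 + 372·453 = 143
t_46 = 952·143 + 665·55 + 372·627 = 337
t_47 = 952·337 + 665·143 + 372·55 = 491
t_48 = 952·491 + 665·337 + 372·143 = 91
t_49 = 952·91 + 665·491 + 372·337 = 714
t_50 = 952·714 + 665·91 + 372·491 = 669
t_51 = 952·669 + 665·714 + 372·91 = 335
t_52 = 952·335 + 665·669 + 372·714 = 233
t_53 = 952·233 + 665·335 + 372·669 = 276
t_54 = 952·276 + 665·233 + 372·335 = 484
t_55 = 952·484 + 665·276 + 372·233 = 468
t_56 = 952·468 + 665·484 + 372·276 = 310
t_57 = 952·310 + 665·468 + 372·484 = 377
t_58 = 952·377 + 665·310 + 372·468 = 562
t_59 = 952·562 + 665·377 + 372·310 = 12
t_60 = 952·12 + 665·562 + 372·377 = 718
t_61 = 952·718 + 665·12 + 372·562 = 552
t_62 = 952·552 + 665·718 + 372·12 = 456
t_63 = 952·456 + 665·552 + 372·718 = 766
t_64 = 952·766 + 665·456 + 372·552 = 782
t_65 = 952·782 + 665·766 + 372·456 = 796
t_66 = 952·796 + 665·782 + 372·766 = 842
t_67 = 952·842 + 665·796 + 372·782 = 365

365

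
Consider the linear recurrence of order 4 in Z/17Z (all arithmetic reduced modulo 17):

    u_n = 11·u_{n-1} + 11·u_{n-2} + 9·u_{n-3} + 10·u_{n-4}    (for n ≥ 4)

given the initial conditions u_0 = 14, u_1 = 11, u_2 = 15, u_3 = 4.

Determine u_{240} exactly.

u_4 = 11·4 + 11·15 + 9·11 + 10·14 = 6
u_5 = 11·6 + 11·4 + 9·15 + 10·11 = 15
u_6 = 11·15 + 11·6 + 9·4 + 10·15 = 9
u_7 = 11·9 + 11·15 + 9·6 + 10·4 = 1
u_8 = 11·1 + 11·9 + 9·15 + 10·6 = 16
u_9 = 11·16 + 11·1 + 9·9 + 10·15 = 10
Continuing the recurrence:
  u_10 = 11;  u_11 = 11;  u_12 = 16;  u_13 = 3;  u_14 = 10;  u_15 = 6
  u_16 = 6;  u_17 = 14;  u_18 = 0;  u_19 = 13;  u_20 = 6;  u_21 = 9
  u_22 = 10;  u_23 = 2;  u_24 = 1;  u_25 = 9;  u_26 = 7;  u_27 = 1
  u_28 = 9;  u_29 = 8;  u_30 = 11;  u_31 = 11;  u_32 = 13;  u_33 = 1
  u_34 = 6;  u_35 = 15;  u_36 = 13;  u_37 = 15;  u_38 = 10;  u_39 = 15
  u_40 = 13;  u_41 = 4;  u_42 = 14;  u_43 = 6;  u_44 = 12;  u_45 = 7
  u_46 = 12;  u_47 = 3;  u_48 = 8;  u_49 = 10;  u_50 = 5;  u_51 = 12
  u_52 = 0;  u_53 = 5;  u_54 = 9;  u_55 = 2;  u_56 = 13;  u_57 = 7
  u_58 = 5;  u_59 = 14;  u_60 = 11;  u_61 = 16;  u_62 = 14;  u_63 = 8
  u_64 = 3;  u_65 = 16;  u_66 = 13;  u_67 = 1;  u_68 = 5;  u_69 = 3
  u_70 = 6;  u_71 = 1;  u_72 = 1;  u_73 = 4;  u_74 = 5;  u_75 = 16
  u_76 = 5;  u_77 = 10;  u_78 = 2;  u_79 = 14;  u_80 = 10;  u_81 = 8
  u_82 = 4;  u_83 = 5;  u_84 = 16;  u_85 = 7;  u_86 = 15;  u_87 = 11
  u_88 = 16;  u_89 = 9;  u_90 = 14;  u_91 = 14;  u_92 = 5;  u_93 = 0
  u_94 = 15;  u_95 = 10;  u_96 = 2;  u_97 = 12;  u_98 = 3;  u_99 = 11
  u_100 = 10;  u_101 = 4;  u_102 = 11;  u_103 = 8;  u_104 = 5;  u_105 = 10
  u_106 = 7;  u_107 = 6;  u_108 = 11;  u_109 = 10;  u_110 = 15;  u_111 = 9
  u_112 = 5;  u_113 = 15;  u_114 = 9;  u_115 = 8;  u_116 = 15;  u_117 = 8
  u_118 = 7;  u_119 = 6;  u_120 = 8;  u_121 = 8;  u_122 = 11;  u_123 = 1
  u_124 = 12;  u_125 = 16;  u_126 = 2;  u_127 = 10;  u_128 = 5;  u_129 = 3
  u_130 = 11;  u_131 = 10;  u_132 = 2;  u_133 = 6;  u_134 = 16;  u_135 = 3
  u_136 = 11;  u_137 = 1;  u_138 = 13;  u_139 = 11;  u_140 = 9;  u_141 = 7
  u_142 = 14;  u_143 = 14;  u_144 = 2;  u_145 = 15;  u_146 = 11;  u_147 = 2
  u_148 = 9;  u_149 = 13;  u_150 = 13;  u_151 = 13;  u_152 = 0;  u_153 = 16
  u_154 = 15;  u_155 = 12;  u_156 = 16;  u_157 = 8;  u_158 = 12;  u_159 = 8
  u_160 = 10;  u_161 = 12;  u_162 = 9;  u_163 = 10;  u_164 = 9;  u_165 = 2
  u_166 = 12;  u_167 = 12;  u_168 = 15;  u_169 = 0;  u_170 = 2;  u_171 = 5
  u_172 = 6;  u_173 = 3;  u_174 = 11;  u_175 = 3;  u_176 = 3;  u_177 = 8
  u_178 = 3;  u_179 = 8;  u_180 = 2;  u_181 = 13;  u_182 = 12;  u_183 = 16
  u_184 = 3;  u_185 = 5;  u_186 = 12;  u_187 = 0;  u_188 = 3;  u_189 = 4
  u_190 = 10;  u_191 = 11;  u_192 = 8;  u_193 = 16;  u_194 = 4;  u_195 = 11
  u_196 = 15;  u_197 = 6;  u_198 = 13;  u_199 = 12;  u_200 = 3;  u_201 = 2
  u_202 = 4;  u_203 = 9;  u_204 = 4;  u_205 = 12;  u_206 = 8;  u_207 = 6
  u_208 = 13;  u_209 = 10;  u_210 = 13;  u_211 = 5;  u_212 = 10;  u_213 = 8
  u_214 = 16;  u_215 = 13;  u_216 = 15;  u_217 = 5;  u_218 = 4;  u_219 = 7
  u_220 = 10;  u_221 = 1;  u_222 = 3;  u_223 = 0;  u_224 = 6;  u_225 = 1
  u_226 = 5;  u_227 = 1;  u_228 = 16;  u_229 = 4;  u_230 = 7;  u_231 = 3
  u_232 = 0;  u_233 = 0;  u_234 = 12;  u_235 = 9;  u_236 = 10;  u_237 = 11
  u_238 = 7
u_239 = 11·7 + 11·11 + 9·10 + 10·9 = 4
u_240 = 11·4 + 11·7 + 9·11 + 10·10 = 14

14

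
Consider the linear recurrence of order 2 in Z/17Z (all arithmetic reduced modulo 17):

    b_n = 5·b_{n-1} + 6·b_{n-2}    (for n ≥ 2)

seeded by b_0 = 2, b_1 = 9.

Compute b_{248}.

11

b_2 = 5·9 + 6·2 = 6
b_3 = 5·6 + 6·9 = 16
b_4 = 5·16 + 6·6 = 14
b_5 = 5·14 + 6·16 = 13
b_6 = 5·13 + 6·14 = 13
b_7 = 5·13 + 6·13 = 7
b_8 = 5·7 + 6·13 = 11
b_9 = 5·11 + 6·7 = 12
b_10 = 5·12 + 6·11 = 7
b_11 = 5·7 + 6·12 = 5
b_12 = 5·5 + 6·7 = 16
b_13 = 5·16 + 6·5 = 8
b_14 = 5·8 + 6·16 = 0
b_15 = 5·0 + 6·8 = 14
b_16 = 5·14 + 6·0 = 2
b_17 = 5·2 + 6·14 = 9
(b_16, b_17) = (2, 9) = (b_0, b_1), so the sequence has period 16.
248 ≡ 8 (mod 16), hence b_248 = b_8 = 11.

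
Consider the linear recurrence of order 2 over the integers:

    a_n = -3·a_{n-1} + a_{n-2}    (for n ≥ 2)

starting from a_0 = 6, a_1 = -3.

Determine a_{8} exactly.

18915

a_2 = -3·-3 + 1·6 = 15
a_3 = -3·15 + 1·-3 = -48
a_4 = -3·-48 + 1·15 = 159
a_5 = -3·159 + 1·-48 = -525
a_6 = -3·-525 + 1·159 = 1734
a_7 = -3·1734 + 1·-525 = -5727
a_8 = -3·-5727 + 1·1734 = 18915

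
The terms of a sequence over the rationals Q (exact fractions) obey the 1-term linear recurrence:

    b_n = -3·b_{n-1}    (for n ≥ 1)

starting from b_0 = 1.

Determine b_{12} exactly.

531441

b_1 = -3·1 = -3
b_2 = -3·-3 = 9
b_3 = -3·9 = -27
b_4 = -3·-27 = 81
b_5 = -3·81 = -243
b_6 = -3·-243 = 729
b_7 = -3·729 = -2187
b_8 = -3·-2187 = 6561
b_9 = -3·6561 = -19683
b_10 = -3·-19683 = 59049
b_11 = -3·59049 = -177147
b_12 = -3·-177147 = 531441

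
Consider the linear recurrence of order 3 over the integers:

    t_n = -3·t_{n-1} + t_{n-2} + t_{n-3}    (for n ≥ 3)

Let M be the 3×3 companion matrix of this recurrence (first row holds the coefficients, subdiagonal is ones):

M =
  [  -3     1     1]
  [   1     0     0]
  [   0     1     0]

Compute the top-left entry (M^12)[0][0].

(M^12)[0][0] is the top entry after applying M 12 times to the unit state (1, 0, 0). Equivalently it is h_{14} for the auxiliary sequence (h_n) obeying the same recurrence with h_2 = 1 and h_i = 0 for 0 ≤ i < 2:
h_3 = -3·1 + 1·0 + 1·0 = -3
h_4 = -3·-3 + 1·1 + 1·0 = 10
h_5 = -3·10 + 1·-3 + 1·1 = -32
h_6 = -3·-32 + 1·10 + 1·-3 = 103
h_7 = -3·103 + 1·-32 + 1·10 = -331
h_8 = -3·-331 + 1·103 + 1·-32 = 1064
h_9 = -3·1064 + 1·-331 + 1·103 = -3420
h_10 = -3·-3420 + 1·1064 + 1·-331 = 10993
h_11 = -3·10993 + 1·-3420 + 1·1064 = -35335
h_12 = -3·-35335 + 1·10993 + 1·-3420 = 113578
h_13 = -3·113578 + 1·-35335 + 1·10993 = -365076
h_14 = -3·-365076 + 1·113578 + 1·-35335 = 1173471

1173471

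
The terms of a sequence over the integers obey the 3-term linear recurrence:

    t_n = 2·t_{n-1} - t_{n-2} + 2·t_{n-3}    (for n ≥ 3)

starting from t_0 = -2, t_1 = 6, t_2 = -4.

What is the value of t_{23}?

t_3 = 2·-4 + -1·6 + 2·-2 = -18
t_4 = 2·-18 + -1·-4 + 2·6 = -20
t_5 = 2·-20 + -1·-18 + 2·-4 = -30
t_6 = 2·-30 + -1·-20 + 2·-18 = -76
t_7 = 2·-76 + -1·-30 + 2·-20 = -162
t_8 = 2·-162 + -1·-76 + 2·-30 = -308
t_9 = 2·-308 + -1·-162 + 2·-76 = -606
t_10 = 2·-606 + -1·-308 + 2·-162 = -1228
t_11 = 2·-1228 + -1·-606 + 2·-308 = -2466
t_12 = 2·-2466 + -1·-1228 + 2·-606 = -4916
t_13 = 2·-4916 + -1·-2466 + 2·-1228 = -9822
t_14 = 2·-9822 + -1·-4916 + 2·-2466 = -19660
t_15 = 2·-19660 + -1·-9822 + 2·-4916 = -39330
t_16 = 2·-39330 + -1·-19660 + 2·-9822 = -78644
t_17 = 2·-78644 + -1·-39330 + 2·-19660 = -157278
t_18 = 2·-157278 + -1·-78644 + 2·-39330 = -314572
t_19 = 2·-314572 + -1·-157278 + 2·-78644 = -629154
t_20 = 2·-629154 + -1·-314572 + 2·-157278 = -1258292
t_21 = 2·-1258292 + -1·-629154 + 2·-314572 = -2516574
t_22 = 2·-2516574 + -1·-1258292 + 2·-629154 = -5033164
t_23 = 2·-5033164 + -1·-2516574 + 2·-1258292 = -10066338

-10066338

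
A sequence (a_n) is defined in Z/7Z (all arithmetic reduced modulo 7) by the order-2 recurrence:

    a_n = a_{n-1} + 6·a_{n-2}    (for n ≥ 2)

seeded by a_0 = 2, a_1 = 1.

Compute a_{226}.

a_2 = 1·1 + 6·2 = 6
a_3 = 1·6 + 6·1 = 5
a_4 = 1·5 + 6·6 = 6
a_5 = 1·6 + 6·5 = 1
a_6 = 1·1 + 6·6 = 2
a_7 = 1·2 + 6·1 = 1
(a_6, a_7) = (2, 1) = (a_0, a_1), so the sequence has period 6.
226 ≡ 4 (mod 6), hence a_226 = a_4 = 6.

6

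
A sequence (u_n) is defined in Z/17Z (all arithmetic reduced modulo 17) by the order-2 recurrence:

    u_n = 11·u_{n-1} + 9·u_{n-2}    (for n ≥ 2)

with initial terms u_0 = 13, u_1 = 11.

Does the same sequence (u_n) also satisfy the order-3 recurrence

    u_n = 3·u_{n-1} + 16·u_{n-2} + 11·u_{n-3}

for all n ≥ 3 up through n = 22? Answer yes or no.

no

Terms u_0..u_22: 13, 11, 0, 14, 1, 1, 3, 8, 13, 11, 0, 14, 1, 1, 3, 8, 13, 11, 0, 14, 1, 1, 3
n=3: candidate gives 13, actual u_3 = 14 ✗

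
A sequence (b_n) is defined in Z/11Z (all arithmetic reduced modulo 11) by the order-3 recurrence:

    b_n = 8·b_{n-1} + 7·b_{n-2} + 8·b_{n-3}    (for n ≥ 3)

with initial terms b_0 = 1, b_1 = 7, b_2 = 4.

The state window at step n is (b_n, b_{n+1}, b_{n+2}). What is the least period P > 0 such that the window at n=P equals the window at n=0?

n=0: window = (1, 7, 4)
n=1: window = (7, 4, 1)
n=2: window = (4, 1, 4)
n=3: window = (1, 4, 5)
n=4: window = (4, 5, 10)
n=5: window = (5, 10, 4)
n=6: window = (10, 4, 10)
n=7: window = (4, 10, 1)
n=8: window = (10, 1, 0)
n=9: window = (1, 0, 10)
n=10: window = (0, 10, 0)
n=11: window = (10, 0, 4)
n=12: window = (0, 4, 2)
n=13: window = (4, 2, 0)
n=14: window = (2, 0, 2)
n=15: window = (0, 2, 10)
n=16: window = (2, 10, 6)
n=17: window = (10, 6, 2)
n=18: window = (6, 2, 6)
n=19: window = (2, 6, 0)
n=20: window = (6, 0, 3)
n=21: window = (0, 3, 6)
n=22: window = (3, 6, 3)
n=23: window = (6, 3, 2)
n=24: window = (3, 2, 8)
n=25: window = (2, 8, 3)
n=26: window = (8, 3, 8)
n=27: window = (3, 8, 6)
n=28: window = (8, 6, 7)
n=29: window = (6, 7, 8)
n=30: window = (7, 8, 7)
n=31: window = (8, 7, 3)
n=32: window = (7, 3, 5)
n=33: window = (3, 5, 7)
n=34: window = (5, 7, 5)
n=35: window = (7, 5, 8)
n=36: window = (5, 8, 1)
n=37: window = (8, 1, 5)
n=38: window = (1, 5, 1)
n=39: window = (5, 1, 7)
n=40: window = (1, 7, 4)
window at n=40 equals window at n=0 → period = 40

40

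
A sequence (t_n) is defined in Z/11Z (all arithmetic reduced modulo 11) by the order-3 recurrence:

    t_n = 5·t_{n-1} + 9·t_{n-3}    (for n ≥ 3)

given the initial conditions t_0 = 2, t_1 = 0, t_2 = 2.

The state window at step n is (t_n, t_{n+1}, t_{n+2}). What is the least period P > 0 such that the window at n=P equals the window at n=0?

n=0: window = (2, 0, 2)
n=1: window = (0, 2, 6)
n=2: window = (2, 6, 8)
n=3: window = (6, 8, 3)
n=4: window = (8, 3, 3)
n=5: window = (3, 3, 10)
n=6: window = (3, 10, 0)
n=7: window = (10, 0, 5)
n=8: window = (0, 5, 5)
n=9: window = (5, 5, 3)
n=10: window = (5, 3, 5)
n=11: window = (3, 5, 4)
n=12: window = (5, 4, 3)
n=13: window = (4, 3, 5)
n=14: window = (3, 5, 6)
n=15: window = (5, 6, 2)
n=16: window = (6, 2, 0)
n=17: window = (2, 0, 10)
n=18: window = (0, 10, 2)
n=19: window = (10, 2, 10)
n=20: window = (2, 10, 8)
n=21: window = (10, 8, 3)
n=22: window = (8, 3, 6)
n=23: window = (3, 6, 3)
n=24: window = (6, 3, 9)
n=25: window = (3, 9, 0)
n=26: window = (9, 0, 5)
n=27: window = (0, 5, 7)
n=28: window = (5, 7, 2)
n=29: window = (7, 2, 0)
n=30: window = (2, 0, 8)
n=31: window = (0, 8, 3)
n=32: window = (8, 3, 4)
n=33: window = (3, 4, 4)
n=34: window = (4, 4, 3)
n=35: window = (4, 3, 7)
n=36: window = (3, 7, 5)
n=37: window = (7, 5, 8)
n=38: window = (5, 8, 4)
n=39: window = (8, 4, 10)
n=40: window = (4, 10, 1)
…
n=663: window = (5, 10, 2)
n=664: window = (10, 2, 0)
n=665: window = (2, 0, 2)
window at n=665 equals window at n=0 → period = 665

665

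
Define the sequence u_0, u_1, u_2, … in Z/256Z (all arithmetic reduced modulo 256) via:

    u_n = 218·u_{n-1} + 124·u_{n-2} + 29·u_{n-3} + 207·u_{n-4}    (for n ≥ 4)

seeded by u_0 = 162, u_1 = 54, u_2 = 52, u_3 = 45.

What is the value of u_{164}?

u_4 = 218·45 + 124·52 + 29·54 + 207·162 = 158
u_5 = 218·158 + 124·45 + 29·52 + 207·54 = 230
u_6 = 218·230 + 124·158 + 29·45 + 207·52 = 137
u_7 = 218·137 + 124·230 + 29·158 + 207·45 = 91
u_8 = 218·91 + 124·137 + 29·230 + 207·158 = 170
u_9 = 218·170 + 124·91 + 29·137 + 207·230 = 87
Continuing the recurrence:
  u_10 = 132;  u_11 = 99;  u_12 = 143;  u_13 = 7;  u_14 = 45;  u_15 = 246
  u_16 = 180;  u_17 = 50;  u_18 = 5;  u_19 = 200;  u_20 = 242;  u_21 = 243
  u_22 = 217;  u_23 = 160;  u_24 = 145;  u_25 = 12;  u_26 = 11;  u_27 = 251
  u_28 = 173;  u_29 = 217;  u_30 = 234;  u_31 = 238;  u_32 = 124;  u_33 = 217
  u_34 = 6;  u_35 = 182;  u_36 = 189;  u_37 = 63;  u_38 = 170;  u_39 = 219
  u_40 = 204;  u_41 = 255;  u_42 = 59;  u_43 = 243;  u_44 = 89;  u_45 = 94
  u_46 = 100;  u_47 = 66;  u_48 = 65;  u_49 = 168;  u_50 = 226;  u_51 = 143
  u_52 = 213;  u_53 = 24;  u_54 = 141;  u_55 = 116;  u_56 = 7;  u_57 = 135
  u_58 = 129;  u_59 = 213;  u_60 = 210;  u_61 = 198;  u_62 = 196;  u_63 = 213
  u_64 = 142;  u_65 = 102;  u_66 = 65;  u_67 = 19;  u_68 = 10;  u_69 = 143
  u_70 = 84;  u_71 = 75;  u_72 = 215;  u_73 = 143;  u_74 = 85;  u_75 = 166
  u_76 = 148;  u_77 = 178;  u_78 = 205;  u_79 = 200;  u_80 = 114;  u_81 = 27
  u_82 = 161;  u_83 = 208;  u_84 = 89;  u_85 = 156;  u_86 = 179;  u_87 = 67
  u_88 = 101;  u_89 = 225;  u_90 = 218;  u_91 = 62;  u_92 = 140;  u_93 = 225
  u_94 = 182;  u_95 = 246;  u_96 = 85;  u_97 = 23;  u_98 = 202;  u_99 = 179
  u_100 = 156;  u_101 = 7;  u_102 = 35;  u_103 = 155;  u_104 = 225;  u_105 = 78
  u_106 = 68;  u_107 = 130;  u_108 = 105;  u_109 = 40;  u_110 = 162;  u_111 = 87
  u_112 = 253;  u_113 = 72;  u_114 = 181;  u_115 = 4;  u_116 = 207;  u_117 = 239
  u_118 = 153;  u_119 = 189;  u_120 = 130;  u_121 = 214;  u_122 = 84;  u_123 = 189
  u_124 = 254;  u_125 = 102;  u_126 = 57;  u_127 = 139;  u_128 = 234;  u_129 = 135
  u_130 = 36;  u_131 = 243;  u_132 = 223;  u_133 = 215;  u_134 = 189;  u_135 = 214
  u_136 = 116;  u_137 = 178;  u_138 = 213;  u_139 = 200;  u_140 = 114;  u_141 = 3
  u_142 = 169;  u_143 = 0;  u_144 = 97;  u_145 = 44;  u_146 = 27;  u_147 = 75
  u_148 = 93;  u_149 = 41;  u_150 = 74;  u_151 = 14;  u_152 = 156;  u_153 = 41
  u_154 = 230;  u_155 = 182;  u_156 = 45;  u_157 = 175;  u_158 = 106;  u_159 = 75
  u_160 = 108;  u_161 = 207;  u_162 = 203
u_163 = 218·203 + 124·207 + 29·108 + 207·75 = 3
u_164 = 218·3 + 124·203 + 29·207 + 207·108 = 169

169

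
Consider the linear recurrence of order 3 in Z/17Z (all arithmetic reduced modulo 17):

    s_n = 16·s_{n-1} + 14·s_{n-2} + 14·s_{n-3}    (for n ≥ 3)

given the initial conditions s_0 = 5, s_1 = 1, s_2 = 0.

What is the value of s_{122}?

s_3 = 16·0 + 14·1 + 14·5 = 16
s_4 = 16·16 + 14·0 + 14·1 = 15
s_5 = 16·15 + 14·16 + 14·0 = 5
s_6 = 16·5 + 14·15 + 14·16 = 4
s_7 = 16·4 + 14·5 + 14·15 = 4
s_8 = 16·4 + 14·4 + 14·5 = 3
s_9 = 16·3 + 14·4 + 14·4 = 7
s_10 = 16·7 + 14·3 + 14·4 = 6
s_11 = 16·6 + 14·7 + 14·3 = 15
s_12 = 16·15 + 14·6 + 14·7 = 14
s_13 = 16·14 + 14·15 + 14·6 = 8
s_14 = 16·8 + 14·14 + 14·15 = 7
s_15 = 16·7 + 14·8 + 14·14 = 12
s_16 = 16·12 + 14·7 + 14·8 = 11
s_17 = 16·11 + 14·12 + 14·7 = 0
s_18 = 16·0 + 14·11 + 14·12 = 16
s_19 = 16·16 + 14·0 + 14·11 = 2
s_20 = 16·2 + 14·16 + 14·0 = 1
s_21 = 16·1 + 14·2 + 14·16 = 13
s_22 = 16·13 + 14·1 + 14·2 = 12
s_23 = 16·12 + 14·13 + 14·1 = 14
s_24 = 16·14 + 14·12 + 14·13 = 13
s_25 = 16·13 + 14·14 + 14·12 = 11
s_26 = 16·11 + 14·13 + 14·14 = 10
s_27 = 16·10 + 14·11 + 14·13 = 3
s_28 = 16·3 + 14·10 + 14·11 = 2
s_29 = 16·2 + 14·3 + 14·10 = 10
s_30 = 16·10 + 14·2 + 14·3 = 9
s_31 = 16·9 + 14·10 + 14·2 = 6
s_32 = 16·6 + 14·9 + 14·10 = 5
s_33 = 16·5 + 14·6 + 14·9 = 1
s_34 = 16·1 + 14·5 + 14·6 = 0
(s_32, s_33, s_34) = (5, 1, 0) = (s_0, s_1, s_2), so the sequence has period 32.
122 ≡ 26 (mod 32), hence s_122 = s_26 = 10.

10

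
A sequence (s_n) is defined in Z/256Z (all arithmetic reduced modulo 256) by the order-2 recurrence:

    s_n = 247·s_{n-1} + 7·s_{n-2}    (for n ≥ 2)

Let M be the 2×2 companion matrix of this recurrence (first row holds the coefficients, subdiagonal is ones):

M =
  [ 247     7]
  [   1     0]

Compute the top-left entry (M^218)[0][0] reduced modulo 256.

24

(M^218)[0][0] is the top entry after applying M 218 times to the unit state (1, 0). Equivalently it is h_{219} for the auxiliary sequence (h_n) obeying the same recurrence with h_1 = 1 and h_i = 0 for 0 ≤ i < 1:
h_2 = 247·1 + 7·0 = 247
h_3 = 247·247 + 7·1 = 88
h_4 = 247·88 + 7·247 = 169
h_5 = 247·169 + 7·88 = 119
h_6 = 247·119 + 7·169 = 112
h_7 = 247·112 + 7·119 = 81
h_8 = 247·81 + 7·112 = 55
h_9 = 247·55 + 7·81 = 72
h_10 = 247·72 + 7·55 = 249
h_11 = 247·249 + 7·72 = 55
h_12 = 247·55 + 7·249 = 224
h_13 = 247·224 + 7·55 = 161
h_14 = 247·161 + 7·224 = 119
h_15 = 247·119 + 7·161 = 56
h_16 = 247·56 + 7·119 = 73
h_17 = 247·73 + 7·56 = 247
h_18 = 247·247 + 7·73 = 80
h_19 = 247·80 + 7·247 = 241
h_20 = 247·241 + 7·80 = 183
h_21 = 247·183 + 7·241 = 40
h_22 = 247·40 + 7·183 = 153
h_23 = 247·153 + 7·40 = 183
h_24 = 247·183 + 7·153 = 192
h_25 = 247·192 + 7·183 = 65
h_26 = 247·65 + 7·192 = 247
h_27 = 247·247 + 7·65 = 24
h_28 = 247·24 + 7·247 = 233
h_29 = 247·233 + 7·24 = 119
h_30 = 247·119 + 7·233 = 48
h_31 = 247·48 + 7·119 = 145
h_32 = 247·145 + 7·48 = 55
h_33 = 247·55 + 7·145 = 8
h_34 = 247·8 + 7·55 = 57
h_35 = 247·57 + 7·8 = 55
h_36 = 247·55 + 7·57 = 160
h_37 = 247·160 + 7·55 = 225
h_38 = 247·225 + 7·160 = 119
h_39 = 247·119 + 7·225 = 248
h_40 = 247·248 + 7·119 = 137
h_41 = 247·137 + 7·248 = 247
h_42 = 247·247 + 7·137 = 16
h_43 = 247·16 + 7·247 = 49
h_44 = 247·49 + 7·16 = 183
h_45 = 247·183 + 7·49 = 232
h_46 = 247·232 + 7·183 = 217
h_47 = 247·217 + 7·232 = 183
h_48 = 247·183 + 7·217 = 128
h_49 = 247·128 + 7·183 = 129
h_50 = 247·129 + 7·128 = 247
h_51 = 247·247 + 7·129 = 216
h_52 = 247·216 + 7·247 = 41
h_53 = 247·41 + 7·216 = 119
h_54 = 247·119 + 7·41 = 240
h_55 = 247·240 + 7·119 = 209
h_56 = 247·209 + 7·240 = 55
h_57 = 247·55 + 7·209 = 200
h_58 = 247·200 + 7·55 = 121
h_59 = 247·121 + 7·200 = 55
h_60 = 247·55 + 7·121 = 96
h_61 = 247·96 + 7·55 = 33
h_62 = 247·33 + 7·96 = 119
h_63 = 247·119 + 7·33 = 184
h_64 = 247·184 + 7·119 = 201
h_65 = 247·201 + 7·184 = 247
h_66 = 247·247 + 7·201 = 208
h_67 = 247·208 + 7·247 = 113
h_68 = 247·113 + 7·208 = 183
h_69 = 247·183 + 7·113 = 168
h_70 = 247·168 + 7·183 = 25
h_71 = 247·25 + 7·168 = 183
h_72 = 247·183 + 7·25 = 64
h_73 = 247·64 + 7·183 = 193
h_74 = 247·193 + 7·64 = 247
h_75 = 247·247 + 7·193 = 152
h_76 = 247·152 + 7·247 = 105
h_77 = 247·105 + 7·152 = 119
h_78 = 247·119 + 7·105 = 176
h_79 = 247·176 + 7·119 = 17
h_80 = 247·17 + 7·176 = 55
h_81 = 247·55 + 7·17 = 136
h_82 = 247·136 + 7·55 = 185
h_83 = 247·185 + 7·136 = 55
h_84 = 247·55 + 7·185 = 32
h_85 = 247·32 + 7·55 = 97
h_86 = 247·97 + 7·32 = 119
h_87 = 247·119 + 7·97 = 120
h_88 = 247·120 + 7·119 = 9
h_89 = 247·9 + 7·120 = 247
h_90 = 247·247 + 7·9 = 144
h_91 = 247·144 + 7·247 = 177
h_92 = 247·177 + 7·144 = 183
h_93 = 247·183 + 7·177 = 104
h_94 = 247·104 + 7·183 = 89
h_95 = 247·89 + 7·104 = 183
h_96 = 247·183 + 7·89 = 0
h_97 = 247·0 + 7·183 = 1
(h_96, h_97) = (0, 1) = (h_0, h_1), so the sequence has period 96.
219 ≡ 27 (mod 96), hence h_219 = h_27 = 24.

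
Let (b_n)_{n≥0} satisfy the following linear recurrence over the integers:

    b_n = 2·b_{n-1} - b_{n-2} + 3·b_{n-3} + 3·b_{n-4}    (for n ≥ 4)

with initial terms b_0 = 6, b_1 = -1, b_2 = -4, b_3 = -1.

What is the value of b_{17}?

341795

b_4 = 2·-1 + -1·-4 + 3·-1 + 3·6 = 17
b_5 = 2·17 + -1·-1 + 3·-4 + 3·-1 = 20
b_6 = 2·20 + -1·17 + 3·-1 + 3·-4 = 8
b_7 = 2·8 + -1·20 + 3·17 + 3·-1 = 44
b_8 = 2·44 + -1·8 + 3·20 + 3·17 = 191
b_9 = 2·191 + -1·44 + 3·8 + 3·20 = 422
b_10 = 2·422 + -1·191 + 3·44 + 3·8 = 809
b_11 = 2·809 + -1·422 + 3·191 + 3·44 = 1901
b_12 = 2·1901 + -1·809 + 3·422 + 3·191 = 4832
b_13 = 2·4832 + -1·1901 + 3·809 + 3·422 = 11456
b_14 = 2·11456 + -1·4832 + 3·1901 + 3·809 = 26210
b_15 = 2·26210 + -1·11456 + 3·4832 + 3·1901 = 61163
b_16 = 2·61163 + -1·26210 + 3·11456 + 3·4832 = 144980
b_17 = 2·144980 + -1·61163 + 3·26210 + 3·11456 = 341795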